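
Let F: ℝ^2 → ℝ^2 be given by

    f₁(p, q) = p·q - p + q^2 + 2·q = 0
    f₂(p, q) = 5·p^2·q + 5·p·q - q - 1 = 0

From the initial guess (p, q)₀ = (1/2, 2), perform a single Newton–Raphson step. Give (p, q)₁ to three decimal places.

(0.454, 0.699)

At (1/2, 2): F = (8.500, 4.500).
Jacobian J = [[q - 1, p + 2·q + 2], [10·p·q + 5·q, 5·p^2 + 5·p - 1]].
At the point, J = [[1.000, 6.500], [20.000, 2.750]] (det J = -127.250).
Solving J·Δ = −F gives Δ = (-0.046, -1.301).
Then the next iterate is (p, q)₁ = (0.454, 0.699).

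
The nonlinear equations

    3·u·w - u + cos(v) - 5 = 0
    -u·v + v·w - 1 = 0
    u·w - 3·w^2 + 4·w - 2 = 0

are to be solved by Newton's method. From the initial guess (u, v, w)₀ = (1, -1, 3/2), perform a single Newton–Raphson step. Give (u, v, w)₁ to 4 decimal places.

At (1, -1, 3/2): F = (-0.959698, -1.5000, -1.2500).
Jacobian J = [[3·w - 1, -sin(v), 3·u], [-v, -u + w, v], [w, 0, u - 6·w + 4]].
At the point, J = [[3.5000, 0.841471, 3.0000], [1.0000, 0.5000, -1.0000], [1.5000, 0.0000, -4.0000]] (det J = -7.146323).
Solving J·Δ = −F gives Δ = (-0.0283, 2.4104, -0.3231).
Then the next iterate is (u, v, w)₁ = (0.9717, 1.4104, 1.1769).

(0.9717, 1.4104, 1.1769)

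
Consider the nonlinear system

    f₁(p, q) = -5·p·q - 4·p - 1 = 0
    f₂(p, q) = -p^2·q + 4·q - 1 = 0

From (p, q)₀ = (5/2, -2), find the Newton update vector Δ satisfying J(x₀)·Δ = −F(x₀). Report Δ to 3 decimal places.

(-0.110, 1.067)

At (5/2, -2): F = (14.000, 3.500).
Jacobian J = [[-5·q - 4, -5·p], [-2·p·q, -p^2 + 4]].
At the point, J = [[6.000, -12.500], [10.000, -2.250]] (det J = 111.500).
Solving J·Δ = −F gives Δ = (-0.110, 1.067).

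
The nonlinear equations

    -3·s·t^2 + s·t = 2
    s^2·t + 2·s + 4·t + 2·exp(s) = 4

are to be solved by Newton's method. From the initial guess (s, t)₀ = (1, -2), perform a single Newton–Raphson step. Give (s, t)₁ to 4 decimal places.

At (1, -2): F = (-16.0000, -6.563436).
Jacobian J = [[-3·t^2 + t, -6·s·t + s], [2·s·t + 2·exp(s) + 2, s^2 + 4]].
At the point, J = [[-14.0000, 13.0000], [3.436564, 5.0000]] (det J = -114.675328).
Solving J·Δ = −F gives Δ = (0.0464, 1.2808).
Then the next iterate is (s, t)₁ = (1.0464, -0.7192).

(1.0464, -0.7192)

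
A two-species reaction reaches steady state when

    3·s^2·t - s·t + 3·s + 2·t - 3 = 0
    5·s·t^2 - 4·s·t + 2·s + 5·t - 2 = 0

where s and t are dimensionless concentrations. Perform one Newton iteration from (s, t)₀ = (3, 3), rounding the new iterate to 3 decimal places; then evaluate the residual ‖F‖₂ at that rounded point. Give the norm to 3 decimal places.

43.998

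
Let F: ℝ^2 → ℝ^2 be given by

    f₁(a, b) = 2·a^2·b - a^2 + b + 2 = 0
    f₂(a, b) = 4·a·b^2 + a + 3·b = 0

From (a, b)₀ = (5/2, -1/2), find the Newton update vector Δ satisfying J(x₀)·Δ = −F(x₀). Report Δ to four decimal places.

At (5/2, -1/2): F = (-11.0000, 3.5000).
Jacobian J = [[4·a·b - 2·a, 2·a^2 + 1], [4·b^2 + 1, 8·a·b + 3]].
At the point, J = [[-10.0000, 13.5000], [2.0000, -7.0000]] (det J = 43.0000).
Solving J·Δ = −F gives Δ = (-0.6919, 0.3023).

(-0.6919, 0.3023)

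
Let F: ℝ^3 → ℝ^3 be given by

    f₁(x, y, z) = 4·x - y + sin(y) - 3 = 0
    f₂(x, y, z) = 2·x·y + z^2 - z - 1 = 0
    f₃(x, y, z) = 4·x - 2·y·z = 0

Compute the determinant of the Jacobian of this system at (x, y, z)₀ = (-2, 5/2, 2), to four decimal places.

J = [[4, cos(y) - 1, 0], [2·y, 2·x, 2·z - 1], [4, -2·z, -2·y]].
At the point, J = [[4.0000, -1.801144, 0.0000], [5.0000, -4.0000, 3.0000], [4.0000, -4.0000, -5.0000]].
det J = 61.3577.

61.3577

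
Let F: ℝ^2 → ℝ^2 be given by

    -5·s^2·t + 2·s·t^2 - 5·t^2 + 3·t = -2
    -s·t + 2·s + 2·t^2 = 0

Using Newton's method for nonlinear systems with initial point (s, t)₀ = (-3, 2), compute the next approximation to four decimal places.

At (-3, 2): F = (-126.0000, 8.0000).
Jacobian J = [[-10·s·t + 2·t^2, -5·s^2 + 4·s·t - 10·t + 3], [-t + 2, -s + 4·t]].
At the point, J = [[68.0000, -86.0000], [0.0000, 11.0000]] (det J = 748.0000).
Solving J·Δ = −F gives Δ = (0.9332, -0.7273).
Then the next iterate is (s, t)₁ = (-2.0668, 1.2727).

(-2.0668, 1.2727)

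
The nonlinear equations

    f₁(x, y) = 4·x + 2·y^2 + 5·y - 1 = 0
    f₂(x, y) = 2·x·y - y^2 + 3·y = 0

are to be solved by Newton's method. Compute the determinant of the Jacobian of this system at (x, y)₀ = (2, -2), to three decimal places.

32.000

J = [[4, 4·y + 5], [2·y, 2·x - 2·y + 3]].
At the point, J = [[4.000, -3.000], [-4.000, 11.000]].
det J = 32.000.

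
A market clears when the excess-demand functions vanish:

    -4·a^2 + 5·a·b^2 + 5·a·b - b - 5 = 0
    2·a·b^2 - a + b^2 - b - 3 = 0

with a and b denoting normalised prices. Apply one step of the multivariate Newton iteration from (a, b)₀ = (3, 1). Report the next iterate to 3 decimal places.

(2.310, 1.053)

At (3, 1): F = (-12.000, 0.000).
Jacobian J = [[-8·a + 5·b^2 + 5·b, 10·a·b + 5·a - 1], [2·b^2 - 1, 4·a·b + 2·b - 1]].
At the point, J = [[-14.000, 44.000], [1.000, 13.000]] (det J = -226.000).
Solving J·Δ = −F gives Δ = (-0.690, 0.053).
Then the next iterate is (a, b)₁ = (2.310, 1.053).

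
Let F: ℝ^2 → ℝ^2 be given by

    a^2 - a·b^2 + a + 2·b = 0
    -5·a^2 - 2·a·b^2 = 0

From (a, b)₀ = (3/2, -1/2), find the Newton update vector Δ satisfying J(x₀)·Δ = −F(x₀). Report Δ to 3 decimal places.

(-0.750, 0.125)

At (3/2, -1/2): F = (2.375, -12.000).
Jacobian J = [[2·a - b^2 + 1, -2·a·b + 2], [-10·a - 2·b^2, -4·a·b]].
At the point, J = [[3.750, 3.500], [-15.500, 3.000]] (det J = 65.500).
Solving J·Δ = −F gives Δ = (-0.750, 0.125).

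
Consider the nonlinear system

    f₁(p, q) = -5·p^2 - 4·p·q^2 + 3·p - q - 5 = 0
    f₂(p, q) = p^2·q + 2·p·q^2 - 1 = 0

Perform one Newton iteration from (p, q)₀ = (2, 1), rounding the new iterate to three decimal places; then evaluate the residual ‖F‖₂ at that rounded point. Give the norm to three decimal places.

8.919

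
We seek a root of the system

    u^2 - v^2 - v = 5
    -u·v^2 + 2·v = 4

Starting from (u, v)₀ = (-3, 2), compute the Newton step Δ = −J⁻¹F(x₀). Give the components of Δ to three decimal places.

At (-3, 2): F = (-2.000, 12.000).
Jacobian J = [[2·u, -2·v - 1], [-v^2, -2·u·v + 2]].
At the point, J = [[-6.000, -5.000], [-4.000, 14.000]] (det J = -104.000).
Solving J·Δ = −F gives Δ = (0.308, -0.769).

(0.308, -0.769)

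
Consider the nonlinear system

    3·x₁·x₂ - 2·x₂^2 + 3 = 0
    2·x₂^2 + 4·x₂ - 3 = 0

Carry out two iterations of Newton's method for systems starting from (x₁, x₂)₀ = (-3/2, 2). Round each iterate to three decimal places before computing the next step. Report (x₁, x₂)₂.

(-1.364, 0.611)

At (-3/2, 2): F = (-14.000, 13.000).
Jacobian J = [[3·x₂, 3·x₁ - 4·x₂], [0, 4·x₂ + 4]].
At the point, J = [[6.000, -12.500], [0.000, 12.000]] (det J = 72.000).
Solving J·Δ = −F gives Δ = (0.076, -1.083).
Then the next iterate is (x₁, x₂)₁ = (-1.424, 0.917).
Round to (-1.424, 0.917) and repeat: F = (-2.59920, 2.34978), J = [[2.751, -7.940], [0.000, 7.668]].
Δ = (0.060, -0.306), so (x₁, x₂)₂ = (-1.364, 0.611).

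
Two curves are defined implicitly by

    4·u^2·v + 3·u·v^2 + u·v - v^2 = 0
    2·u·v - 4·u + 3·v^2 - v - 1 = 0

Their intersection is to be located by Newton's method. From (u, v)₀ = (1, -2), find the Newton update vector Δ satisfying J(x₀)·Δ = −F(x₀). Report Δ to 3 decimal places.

(-0.881, 1.095)

At (1, -2): F = (-2.000, 5.000).
Jacobian J = [[8·u·v + 3·v^2 + v, 4·u^2 + 6·u·v + u - 2·v], [2·v - 4, 2·u + 6·v - 1]].
At the point, J = [[-6.000, -3.000], [-8.000, -11.000]] (det J = 42.000).
Solving J·Δ = −F gives Δ = (-0.881, 1.095).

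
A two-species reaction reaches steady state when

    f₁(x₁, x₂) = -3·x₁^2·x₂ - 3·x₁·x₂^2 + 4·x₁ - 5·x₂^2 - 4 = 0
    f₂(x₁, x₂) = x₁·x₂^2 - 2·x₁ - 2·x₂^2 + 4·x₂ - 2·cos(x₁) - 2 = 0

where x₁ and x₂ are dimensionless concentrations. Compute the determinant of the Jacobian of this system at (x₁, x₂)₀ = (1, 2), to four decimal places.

J = [[-6·x₁·x₂ - 3·x₂^2 + 4, -3·x₁^2 - 6·x₁·x₂ - 10·x₂], [x₂^2 + 2·sin(x₁) - 2, 2·x₁·x₂ - 4·x₂ + 4]].
At the point, J = [[-20.0000, -35.0000], [3.682942, 0.0000]].
det J = 128.9030.

128.9030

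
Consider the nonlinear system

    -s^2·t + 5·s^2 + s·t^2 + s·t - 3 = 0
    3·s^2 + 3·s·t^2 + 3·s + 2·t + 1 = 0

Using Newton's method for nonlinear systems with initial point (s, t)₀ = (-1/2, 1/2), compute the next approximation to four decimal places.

At (-1/2, 1/2): F = (-2.2500, 0.8750).
Jacobian J = [[-2·s·t + 10·s + t^2 + t, -s^2 + 2·s·t + s], [6·s + 3·t^2 + 3, 6·s·t + 2]].
At the point, J = [[-3.7500, -1.2500], [0.7500, 0.5000]] (det J = -0.9375).
Solving J·Δ = −F gives Δ = (-0.0333, -1.7000).
Then the next iterate is (s, t)₁ = (-0.5333, -1.2000).

(-0.5333, -1.2000)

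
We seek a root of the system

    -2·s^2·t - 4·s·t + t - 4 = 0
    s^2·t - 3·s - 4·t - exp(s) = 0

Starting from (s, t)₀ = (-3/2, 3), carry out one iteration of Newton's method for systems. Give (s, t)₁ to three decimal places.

(-1.316, 1.158)

At (-3/2, 3): F = (3.500, -0.97313).
Jacobian J = [[-4·s·t - 4·t, -2·s^2 - 4·s + 1], [2·s·t - exp(s) - 3, s^2 - 4]].
At the point, J = [[6.000, 2.500], [-12.22313, -1.750]] (det J = 20.05783).
Solving J·Δ = −F gives Δ = (0.184, -1.842).
Then the next iterate is (s, t)₁ = (-1.316, 1.158).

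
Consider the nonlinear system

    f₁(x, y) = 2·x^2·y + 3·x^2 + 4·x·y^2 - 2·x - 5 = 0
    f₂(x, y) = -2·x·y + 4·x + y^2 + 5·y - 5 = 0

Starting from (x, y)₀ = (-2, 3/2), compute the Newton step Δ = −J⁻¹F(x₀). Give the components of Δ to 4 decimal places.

At (-2, 3/2): F = (5.0000, 2.7500).
Jacobian J = [[4·x·y + 6·x + 4·y^2 - 2, 2·x^2 + 8·x·y], [-2·y + 4, -2·x + 2·y + 5]].
At the point, J = [[-17.0000, -16.0000], [1.0000, 12.0000]] (det J = -188.0000).
Solving J·Δ = −F gives Δ = (0.5532, -0.2753).

(0.5532, -0.2753)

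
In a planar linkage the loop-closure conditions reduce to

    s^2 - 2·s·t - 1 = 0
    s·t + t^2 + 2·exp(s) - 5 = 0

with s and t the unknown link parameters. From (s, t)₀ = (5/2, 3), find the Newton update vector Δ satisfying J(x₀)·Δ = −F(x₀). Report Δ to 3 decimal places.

At (5/2, 3): F = (-9.750, 35.86499).
Jacobian J = [[2·s - 2·t, -2·s], [t + 2·exp(s), s + 2·t]].
At the point, J = [[-1.000, -5.000], [27.36499, 8.500]] (det J = 128.32494).
Solving J·Δ = −F gives Δ = (-0.752, -1.800).

(-0.752, -1.800)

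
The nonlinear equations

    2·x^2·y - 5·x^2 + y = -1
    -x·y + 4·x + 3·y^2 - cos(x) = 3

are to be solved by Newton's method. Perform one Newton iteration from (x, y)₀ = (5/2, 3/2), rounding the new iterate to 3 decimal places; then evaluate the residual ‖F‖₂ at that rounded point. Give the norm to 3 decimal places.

0.893

At (5/2, 3/2): F = (-10.000, 10.80114).
Jacobian J = [[4·x·y - 10·x, 2·x^2 + 1], [-y + sin(x) + 4, -x + 6·y]].
At the point, J = [[-10.000, 13.500], [3.09847, 6.500]] (det J = -106.82937).
Solving J·Δ = −F gives Δ = (-1.973, -0.721).
Then the next iterate is (x, y)₁ = (0.527, 0.779).
Re-evaluating at (0.527, 0.779): F = (0.82306, -0.34633), so ‖F‖₂ = 0.893.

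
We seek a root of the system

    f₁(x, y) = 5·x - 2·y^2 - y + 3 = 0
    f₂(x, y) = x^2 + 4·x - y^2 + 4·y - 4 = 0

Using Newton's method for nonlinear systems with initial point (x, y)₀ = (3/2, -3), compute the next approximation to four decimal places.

At (3/2, -3): F = (-4.5000, -16.7500).
Jacobian J = [[5, -4·y - 1], [2·x + 4, -2·y + 4]].
At the point, J = [[5.0000, 11.0000], [7.0000, 10.0000]] (det J = -27.0000).
Solving J·Δ = −F gives Δ = (5.1574, -1.9352).
Then the next iterate is (x, y)₁ = (6.6574, -4.9352).

(6.6574, -4.9352)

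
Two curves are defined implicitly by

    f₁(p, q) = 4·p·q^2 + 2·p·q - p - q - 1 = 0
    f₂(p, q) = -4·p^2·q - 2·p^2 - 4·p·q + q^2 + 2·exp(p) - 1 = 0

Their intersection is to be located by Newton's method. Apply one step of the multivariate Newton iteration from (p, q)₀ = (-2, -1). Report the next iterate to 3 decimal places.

(-2.549, -0.768)

At (-2, -1): F = (-2.000, 0.27067).
Jacobian J = [[4·q^2 + 2·q - 1, 8·p·q + 2·p - 1], [-8·p·q - 4·p - 4·q + 2·exp(p), -4·p^2 - 4·p + 2·q]].
At the point, J = [[1.000, 11.000], [-3.72933, -10.000]] (det J = 31.02262).
Solving J·Δ = −F gives Δ = (-0.549, 0.232).
Then the next iterate is (p, q)₁ = (-2.549, -0.768).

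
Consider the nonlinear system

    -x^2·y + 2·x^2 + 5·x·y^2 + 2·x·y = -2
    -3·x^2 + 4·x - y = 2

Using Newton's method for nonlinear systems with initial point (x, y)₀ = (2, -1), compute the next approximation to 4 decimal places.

At (2, -1): F = (20.0000, -5.0000).
Jacobian J = [[-2·x·y + 4·x + 5·y^2 + 2·y, -x^2 + 10·x·y + 2·x], [-6·x + 4, -1]].
At the point, J = [[15.0000, -20.0000], [-8.0000, -1.0000]] (det J = -175.0000).
Solving J·Δ = −F gives Δ = (-0.6857, 0.4857).
Then the next iterate is (x, y)₁ = (1.3143, -0.5143).

(1.3143, -0.5143)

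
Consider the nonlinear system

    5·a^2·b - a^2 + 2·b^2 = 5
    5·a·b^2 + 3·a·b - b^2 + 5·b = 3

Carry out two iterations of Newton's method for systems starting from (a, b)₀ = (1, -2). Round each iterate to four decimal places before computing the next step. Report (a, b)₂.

At (1, -2): F = (-8.0000, -3.0000).
Jacobian J = [[10·a·b - 2·a, 5·a^2 + 4·b], [5·b^2 + 3·b, 10·a·b + 3·a - 2·b + 5]].
At the point, J = [[-22.0000, -3.0000], [14.0000, -8.0000]] (det J = 218.0000).
Solving J·Δ = −F gives Δ = (-0.2523, -0.8165).
Then the next iterate is (a, b)₁ = (0.7477, -2.8165).
Round to (0.7477, -2.8165) and repeat: F = (2.433393, -1.676568), J = [[-22.554371, -8.470724], [31.213861, -8.182870]].
Δ = (0.0760, 0.0850), so (a, b)₂ = (0.8237, -2.7315).

(0.8237, -2.7315)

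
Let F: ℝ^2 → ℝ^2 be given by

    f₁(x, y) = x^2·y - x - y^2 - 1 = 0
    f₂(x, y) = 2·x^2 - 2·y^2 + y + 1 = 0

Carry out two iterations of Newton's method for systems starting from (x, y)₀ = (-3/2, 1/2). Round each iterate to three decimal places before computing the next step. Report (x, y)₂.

At (-3/2, 1/2): F = (1.375, 5.500).
Jacobian J = [[2·x·y - 1, x^2 - 2·y], [4·x, -4·y + 1]].
At the point, J = [[-2.500, 1.250], [-6.000, -1.000]] (det J = 10.000).
Solving J·Δ = −F gives Δ = (0.825, 0.550).
Then the next iterate is (x, y)₁ = (-0.675, 1.050).
Round to (-0.675, 1.050) and repeat: F = (-0.94909, 0.75625), J = [[-2.41750, -1.64438], [-2.700, -3.200]].
Δ = (-1.299, 1.332), so (x, y)₂ = (-1.974, 2.382).

(-1.974, 2.382)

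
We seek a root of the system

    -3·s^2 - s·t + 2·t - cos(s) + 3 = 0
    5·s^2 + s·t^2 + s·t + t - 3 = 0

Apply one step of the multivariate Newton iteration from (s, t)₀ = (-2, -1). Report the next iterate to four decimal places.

At (-2, -1): F = (-12.583853, 16.0000).
Jacobian J = [[-6·s - t + sin(s), -s + 2], [10·s + t^2 + t, 2·s·t + s + 1]].
At the point, J = [[12.090703, 4.0000], [-20.0000, 3.0000]] (det J = 116.272108).
Solving J·Δ = −F gives Δ = (0.8751, 0.5008).
Then the next iterate is (s, t)₁ = (-1.1249, -0.4992).

(-1.1249, -0.4992)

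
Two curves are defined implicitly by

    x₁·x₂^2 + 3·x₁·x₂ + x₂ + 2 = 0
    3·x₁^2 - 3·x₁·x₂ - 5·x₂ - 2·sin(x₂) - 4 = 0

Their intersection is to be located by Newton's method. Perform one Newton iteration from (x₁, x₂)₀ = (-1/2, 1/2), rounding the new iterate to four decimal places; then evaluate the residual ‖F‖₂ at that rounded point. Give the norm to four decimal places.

2.8036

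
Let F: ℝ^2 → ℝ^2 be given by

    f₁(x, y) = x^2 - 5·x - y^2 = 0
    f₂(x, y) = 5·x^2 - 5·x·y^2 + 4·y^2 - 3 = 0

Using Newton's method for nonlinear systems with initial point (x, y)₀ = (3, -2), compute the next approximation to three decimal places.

(111.000, -26.500)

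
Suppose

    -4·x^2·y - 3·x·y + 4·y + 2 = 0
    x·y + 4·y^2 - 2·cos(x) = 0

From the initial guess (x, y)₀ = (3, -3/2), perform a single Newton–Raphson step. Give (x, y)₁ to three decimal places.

At (3, -3/2): F = (63.500, 6.47998).
Jacobian J = [[-8·x·y - 3·y, -4·x^2 - 3·x + 4], [y + 2·sin(x), x + 8·y]].
At the point, J = [[40.500, -41.000], [-1.21776, -9.000]] (det J = -414.42816).
Solving J·Δ = −F gives Δ = (-0.738, 0.820).
Then the next iterate is (x, y)₁ = (2.262, -0.680).

(2.262, -0.680)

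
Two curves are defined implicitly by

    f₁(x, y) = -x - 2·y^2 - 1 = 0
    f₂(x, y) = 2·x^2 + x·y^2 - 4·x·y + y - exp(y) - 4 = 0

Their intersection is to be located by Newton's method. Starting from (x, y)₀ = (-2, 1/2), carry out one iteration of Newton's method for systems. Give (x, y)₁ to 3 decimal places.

(-1.381, 0.441)

At (-2, 1/2): F = (0.500, 6.35128).
Jacobian J = [[-1, -4·y], [4·x + y^2 - 4·y, 2·x·y - 4·x - exp(y) + 1]].
At the point, J = [[-1.000, -2.000], [-9.750, 5.35128]] (det J = -24.85128).
Solving J·Δ = −F gives Δ = (0.619, -0.059).
Then the next iterate is (x, y)₁ = (-1.381, 0.441).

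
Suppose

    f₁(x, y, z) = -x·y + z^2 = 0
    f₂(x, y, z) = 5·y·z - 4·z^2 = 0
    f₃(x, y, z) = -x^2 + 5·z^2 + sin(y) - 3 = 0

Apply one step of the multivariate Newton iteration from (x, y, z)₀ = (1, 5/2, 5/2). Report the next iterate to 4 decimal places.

(0.6173, 1.2900, 1.3167)

At (1, 5/2, 5/2): F = (3.7500, 6.2500, 27.848472).
Jacobian J = [[-y, -x, 2·z], [0, 5·z, 5·y - 8·z], [-2·x, cos(y), 10·z]].
At the point, J = [[-2.5000, -1.0000, 5.0000], [0.0000, 12.5000, -7.5000], [-2.0000, -0.801144, 25.0000]] (det J = -656.228557).
Solving J·Δ = −F gives Δ = (-0.3827, -1.2100, -1.1833).
Then the next iterate is (x, y, z)₁ = (0.6173, 1.2900, 1.3167).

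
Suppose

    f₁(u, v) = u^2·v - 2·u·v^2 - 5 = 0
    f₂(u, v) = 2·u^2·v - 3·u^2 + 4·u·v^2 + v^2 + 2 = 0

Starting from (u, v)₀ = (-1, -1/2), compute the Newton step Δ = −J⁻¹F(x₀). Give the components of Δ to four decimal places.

At (-1, -1/2): F = (-5.0000, -2.7500).
Jacobian J = [[2·u·v - 2·v^2, u^2 - 4·u·v], [4·u·v - 6·u + 4·v^2, 2·u^2 + 8·u·v + 2·v]].
At the point, J = [[0.5000, -1.0000], [9.0000, 5.0000]] (det J = 11.5000).
Solving J·Δ = −F gives Δ = (2.4130, -3.7935).

(2.4130, -3.7935)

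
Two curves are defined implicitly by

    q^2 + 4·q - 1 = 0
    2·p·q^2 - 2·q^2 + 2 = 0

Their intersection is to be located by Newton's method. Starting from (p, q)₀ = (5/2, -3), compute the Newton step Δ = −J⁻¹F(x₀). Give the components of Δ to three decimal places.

At (5/2, -3): F = (-4.000, 29.000).
Jacobian J = [[0, 2·q + 4], [2·q^2, 4·p·q - 4·q]].
At the point, J = [[0.000, -2.000], [18.000, -18.000]] (det J = 36.000).
Solving J·Δ = −F gives Δ = (-3.611, -2.000).

(-3.611, -2.000)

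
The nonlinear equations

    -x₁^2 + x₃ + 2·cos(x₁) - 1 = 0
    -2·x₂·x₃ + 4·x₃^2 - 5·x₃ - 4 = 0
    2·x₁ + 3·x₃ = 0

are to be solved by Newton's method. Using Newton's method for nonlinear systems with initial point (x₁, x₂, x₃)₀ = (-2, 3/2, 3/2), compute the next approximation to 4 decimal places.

(-1.1267, -1.8318, 0.7512)

At (-2, 3/2, 3/2): F = (-4.332294, -7.0000, 0.5000).
Jacobian J = [[-2·x₁ - 2·sin(x₁), 0, 1], [0, -2·x₃, -2·x₂ + 8·x₃ - 5], [2, 0, 3]].
At the point, J = [[5.818595, 0.0000, 1.0000], [0.0000, -3.0000, 4.0000], [2.0000, 0.0000, 3.0000]] (det J = -46.367354).
Solving J·Δ = −F gives Δ = (0.8733, -3.3318, -0.7488).
Then the next iterate is (x₁, x₂, x₃)₁ = (-1.1267, -1.8318, 0.7512).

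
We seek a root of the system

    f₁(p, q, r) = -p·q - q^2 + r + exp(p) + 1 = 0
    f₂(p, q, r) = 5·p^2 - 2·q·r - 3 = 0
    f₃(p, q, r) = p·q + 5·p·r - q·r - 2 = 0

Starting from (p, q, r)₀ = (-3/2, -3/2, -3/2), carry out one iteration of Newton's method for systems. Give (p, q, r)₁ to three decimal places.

(-0.964, -0.808, -0.762)

At (-3/2, -3/2, -3/2): F = (-4.77687, 3.750, 9.250).
Jacobian J = [[-q + exp(p), -p - 2·q, 1], [10·p, -2·r, -2·q], [q + 5·r, p - r, 5·p - q]].
At the point, J = [[1.72313, 4.500, 1.000], [-15.000, 3.000, 3.000], [-9.000, 0.000, -6.000]] (det J = -530.51634).
Solving J·Δ = −F gives Δ = (0.536, 0.692, 0.738).
Then the next iterate is (p, q, r)₁ = (-0.964, -0.808, -0.762).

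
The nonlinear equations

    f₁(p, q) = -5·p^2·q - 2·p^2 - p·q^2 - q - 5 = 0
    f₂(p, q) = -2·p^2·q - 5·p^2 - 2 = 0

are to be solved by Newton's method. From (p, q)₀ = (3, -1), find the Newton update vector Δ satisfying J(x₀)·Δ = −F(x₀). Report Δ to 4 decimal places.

(-1.4815, -0.1296)

At (3, -1): F = (20.0000, -29.0000).
Jacobian J = [[-10·p·q - 4·p - q^2, -5·p^2 - 2·p·q - 1], [-4·p·q - 10·p, -2·p^2]].
At the point, J = [[17.0000, -40.0000], [-18.0000, -18.0000]] (det J = -1026.0000).
Solving J·Δ = −F gives Δ = (-1.4815, -0.1296).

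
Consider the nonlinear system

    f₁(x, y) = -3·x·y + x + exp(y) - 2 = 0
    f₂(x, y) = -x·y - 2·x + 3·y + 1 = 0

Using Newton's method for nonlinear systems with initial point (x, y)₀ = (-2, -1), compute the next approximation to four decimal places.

At (-2, -1): F = (-9.632121, 0.0000).
Jacobian J = [[-3·y + 1, -3·x + exp(y)], [-y - 2, -x + 3]].
At the point, J = [[4.0000, 6.367879], [-1.0000, 5.0000]] (det J = 26.367879).
Solving J·Δ = −F gives Δ = (1.8265, 0.3653).
Then the next iterate is (x, y)₁ = (-0.1735, -0.6347).

(-0.1735, -0.6347)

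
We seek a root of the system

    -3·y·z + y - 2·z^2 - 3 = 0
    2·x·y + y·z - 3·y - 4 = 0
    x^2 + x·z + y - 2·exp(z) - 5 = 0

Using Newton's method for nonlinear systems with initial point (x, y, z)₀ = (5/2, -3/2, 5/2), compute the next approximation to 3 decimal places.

At (5/2, -3/2, 5/2): F = (-5.750, -10.750, -18.36499).
Jacobian J = [[0, -3·z + 1, -3·y - 4·z], [2·y, 2·x + z - 3, y], [2·x + z, 1, x - 2·exp(z)]].
At the point, J = [[0.000, -6.500, -5.500], [-3.000, 4.500, -1.500], [7.500, 1.000, -21.86499]] (det J = 701.61726).
Solving J·Δ = −F gives Δ = (-2.153, 0.434, -1.559).
Then the next iterate is (x, y, z)₁ = (0.347, -1.066, 0.941).

(0.347, -1.066, 0.941)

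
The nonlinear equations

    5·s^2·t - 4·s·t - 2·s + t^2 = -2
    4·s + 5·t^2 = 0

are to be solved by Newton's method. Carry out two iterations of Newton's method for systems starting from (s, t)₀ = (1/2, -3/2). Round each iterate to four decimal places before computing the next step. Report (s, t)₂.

(0.7110, 0.2368)

At (1/2, -3/2): F = (4.3750, 13.2500).
Jacobian J = [[10·s·t - 4·t - 2, 5·s^2 - 4·s + 2·t], [4, 10·t]].
At the point, J = [[-3.5000, -3.7500], [4.0000, -15.0000]] (det J = 67.5000).
Solving J·Δ = −F gives Δ = (0.2361, 0.9463).
Then the next iterate is (s, t)₁ = (0.7361, -0.5537).
Round to (0.7361, -0.5537) and repeat: F = (0.964605, 4.477318), J = [[-3.860986, -1.342584], [4.0000, -5.5370]].
Δ = (-0.0251, 0.7905), so (s, t)₂ = (0.7110, 0.2368).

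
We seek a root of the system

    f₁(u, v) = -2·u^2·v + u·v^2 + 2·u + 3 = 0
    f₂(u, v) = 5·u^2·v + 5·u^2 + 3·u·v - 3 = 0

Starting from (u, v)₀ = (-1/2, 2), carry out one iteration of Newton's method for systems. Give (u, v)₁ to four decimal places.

(-0.7150, 0.7400)

At (-1/2, 2): F = (-1.0000, -2.2500).
Jacobian J = [[-4·u·v + v^2 + 2, -2·u^2 + 2·u·v], [10·u·v + 10·u + 3·v, 5·u^2 + 3·u]].
At the point, J = [[10.0000, -2.5000], [-9.0000, -0.2500]] (det J = -25.0000).
Solving J·Δ = −F gives Δ = (-0.2150, -1.2600).
Then the next iterate is (u, v)₁ = (-0.7150, 0.7400).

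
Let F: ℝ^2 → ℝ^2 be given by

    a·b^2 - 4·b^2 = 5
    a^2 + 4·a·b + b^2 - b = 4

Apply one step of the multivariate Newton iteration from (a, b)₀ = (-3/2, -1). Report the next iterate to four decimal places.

(-1.8787, -0.0110)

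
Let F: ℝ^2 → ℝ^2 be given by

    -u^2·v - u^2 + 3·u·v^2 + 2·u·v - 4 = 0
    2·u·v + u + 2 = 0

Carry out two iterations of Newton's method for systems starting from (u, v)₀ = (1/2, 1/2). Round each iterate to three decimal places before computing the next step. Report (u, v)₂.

(-0.575, 1.997)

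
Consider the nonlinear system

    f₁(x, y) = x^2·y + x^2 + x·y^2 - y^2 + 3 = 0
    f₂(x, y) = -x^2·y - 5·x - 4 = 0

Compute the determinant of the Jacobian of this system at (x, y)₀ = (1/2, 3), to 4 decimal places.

-25.2500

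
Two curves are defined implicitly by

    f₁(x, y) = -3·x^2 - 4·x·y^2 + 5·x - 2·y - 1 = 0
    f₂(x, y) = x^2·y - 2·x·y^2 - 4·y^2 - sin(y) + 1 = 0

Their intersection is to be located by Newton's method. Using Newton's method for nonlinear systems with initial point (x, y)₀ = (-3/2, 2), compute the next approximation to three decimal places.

(-1.438, 1.790)

At (-3/2, 2): F = (4.750, 0.59070).
Jacobian J = [[-6·x - 4·y^2 + 5, -8·x·y - 2], [2·x·y - 2·y^2, x^2 - 4·x·y - 8·y - cos(y)]].
At the point, J = [[-2.000, 22.000], [-14.000, -1.33385]] (det J = 310.66771).
Solving J·Δ = −F gives Δ = (0.062, -0.210).
Then the next iterate is (x, y)₁ = (-1.438, 1.790).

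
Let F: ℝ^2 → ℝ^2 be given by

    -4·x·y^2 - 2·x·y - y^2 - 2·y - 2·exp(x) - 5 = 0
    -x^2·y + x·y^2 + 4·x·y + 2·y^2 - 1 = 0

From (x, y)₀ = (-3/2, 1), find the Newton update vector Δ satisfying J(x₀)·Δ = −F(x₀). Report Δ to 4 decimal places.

(2.2352, 1.2596)

At (-3/2, 1): F = (0.553740, -8.7500).
Jacobian J = [[-4·y^2 - 2·y - 2·exp(x), -8·x·y - 2·x - 2·y - 2], [-2·x·y + y^2 + 4·y, -x^2 + 2·x·y + 4·x + 4·y]].
At the point, J = [[-6.446260, 11.0000], [8.0000, -7.2500]] (det J = -41.264613).
Solving J·Δ = −F gives Δ = (2.2352, 1.2596).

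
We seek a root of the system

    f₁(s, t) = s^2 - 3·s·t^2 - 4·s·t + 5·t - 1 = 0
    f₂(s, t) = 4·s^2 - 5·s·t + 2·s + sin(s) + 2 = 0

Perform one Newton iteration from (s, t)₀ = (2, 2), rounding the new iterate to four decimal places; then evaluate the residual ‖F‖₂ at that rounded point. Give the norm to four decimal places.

At (2, 2): F = (-27.0000, 2.909297).
Jacobian J = [[2·s - 3·t^2 - 4·t, -6·s·t - 4·s + 5], [8·s - 5·t + cos(s) + 2, -5·s]].
At the point, J = [[-16.0000, -27.0000], [7.583853, -10.0000]] (det J = 364.764035).
Solving J·Δ = −F gives Δ = (-0.9556, -0.4337).
Then the next iterate is (s, t)₁ = (1.0444, 1.5663).
Re-evaluating at (1.0444, 1.5663): F = (-6.307770, 1.137290), so ‖F‖₂ = 6.4095.

6.4095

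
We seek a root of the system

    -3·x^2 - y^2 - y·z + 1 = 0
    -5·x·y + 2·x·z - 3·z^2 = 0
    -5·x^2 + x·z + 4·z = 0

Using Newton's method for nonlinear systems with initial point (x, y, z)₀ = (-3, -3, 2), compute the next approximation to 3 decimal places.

(-1.628, -1.238, 1.083)

At (-3, -3, 2): F = (-29.000, -69.000, -43.000).
Jacobian J = [[-6·x, -2·y - z, -y], [-5·y + 2·z, -5·x, 2·x - 6·z], [-10·x + z, 0, x + 4]].
At the point, J = [[18.000, 4.000, 3.000], [19.000, 15.000, -18.000], [32.000, 0.000, 1.000]] (det J = -3550.000).
Solving J·Δ = −F gives Δ = (1.372, 1.762, -0.917).
Then the next iterate is (x, y, z)₁ = (-1.628, -1.238, 1.083).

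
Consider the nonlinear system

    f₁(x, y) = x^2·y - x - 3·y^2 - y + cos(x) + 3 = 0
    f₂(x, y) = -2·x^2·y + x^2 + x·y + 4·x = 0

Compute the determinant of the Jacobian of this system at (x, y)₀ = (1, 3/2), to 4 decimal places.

12.3415

J = [[2·x·y - sin(x) - 1, x^2 - 6·y - 1], [-4·x·y + 2·x + y + 4, -2·x^2 + x]].
At the point, J = [[1.158529, -9.0000], [1.5000, -1.0000]].
det J = 12.3415.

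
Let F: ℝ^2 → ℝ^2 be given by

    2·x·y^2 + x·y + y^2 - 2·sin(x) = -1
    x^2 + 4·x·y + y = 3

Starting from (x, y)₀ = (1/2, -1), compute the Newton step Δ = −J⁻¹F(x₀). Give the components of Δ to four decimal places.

(-1.2143, 0.7023)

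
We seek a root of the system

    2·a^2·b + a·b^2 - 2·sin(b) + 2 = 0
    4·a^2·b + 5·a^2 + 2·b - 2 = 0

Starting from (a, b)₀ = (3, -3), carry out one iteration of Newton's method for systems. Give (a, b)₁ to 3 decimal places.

At (3, -3): F = (-24.71776, -71.000).
Jacobian J = [[4·a·b + b^2, 2·a^2 + 2·a·b - 2·cos(b)], [8·a·b + 10·a, 4·a^2 + 2]].
At the point, J = [[-27.000, 1.97998], [-42.000, 38.000]] (det J = -942.84063).
Solving J·Δ = −F gives Δ = (-0.847, 0.932).
Then the next iterate is (a, b)₁ = (2.153, -2.068).

(2.153, -2.068)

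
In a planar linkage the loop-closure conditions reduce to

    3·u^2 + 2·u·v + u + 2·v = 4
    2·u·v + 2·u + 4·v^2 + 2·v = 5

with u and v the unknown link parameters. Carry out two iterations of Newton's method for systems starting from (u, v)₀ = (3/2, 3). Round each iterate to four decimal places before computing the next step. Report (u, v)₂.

At (3/2, 3): F = (19.2500, 49.0000).
Jacobian J = [[6·u + 2·v + 1, 2·u + 2], [2·v + 2, 2·u + 8·v + 2]].
At the point, J = [[16.0000, 5.0000], [8.0000, 29.0000]] (det J = 424.0000).
Solving J·Δ = −F gives Δ = (-0.7388, -1.4858).
Then the next iterate is (u, v)₁ = (0.7612, 1.5142).
Round to (0.7612, 1.5142) and repeat: F = (3.833094, 11.027225), J = [[8.5956, 3.5224], [5.0284, 15.6360]].
Δ = (-0.1808, -0.6471), so (u, v)₂ = (0.5804, 0.8671).

(0.5804, 0.8671)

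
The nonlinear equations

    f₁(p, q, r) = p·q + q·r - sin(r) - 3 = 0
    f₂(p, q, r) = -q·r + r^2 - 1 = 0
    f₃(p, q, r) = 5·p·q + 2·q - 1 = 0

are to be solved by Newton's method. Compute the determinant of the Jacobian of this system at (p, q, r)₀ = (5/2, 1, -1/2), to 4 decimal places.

8.6940

J = [[q, p + r, q - cos(r)], [0, -r, -q + 2·r], [5·q, 5·p + 2, 0]].
At the point, J = [[1.0000, 2.0000, 0.122417], [0.0000, 0.5000, -2.0000], [5.0000, 14.5000, 0.0000]].
det J = 8.6940.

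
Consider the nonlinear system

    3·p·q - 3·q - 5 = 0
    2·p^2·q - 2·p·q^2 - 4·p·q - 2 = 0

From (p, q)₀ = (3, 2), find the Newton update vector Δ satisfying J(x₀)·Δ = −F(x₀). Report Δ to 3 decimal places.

At (3, 2): F = (7.000, -14.000).
Jacobian J = [[3·q, 3·p - 3], [4·p·q - 2·q^2 - 4·q, 2·p^2 - 4·p·q - 4·p]].
At the point, J = [[6.000, 6.000], [8.000, -18.000]] (det J = -156.000).
Solving J·Δ = −F gives Δ = (-0.269, -0.897).

(-0.269, -0.897)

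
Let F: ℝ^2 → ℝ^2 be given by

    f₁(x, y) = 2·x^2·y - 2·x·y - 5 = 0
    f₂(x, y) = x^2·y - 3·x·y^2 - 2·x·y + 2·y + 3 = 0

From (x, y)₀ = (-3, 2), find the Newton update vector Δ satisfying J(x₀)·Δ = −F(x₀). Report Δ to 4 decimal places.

(0.6490, -1.0345)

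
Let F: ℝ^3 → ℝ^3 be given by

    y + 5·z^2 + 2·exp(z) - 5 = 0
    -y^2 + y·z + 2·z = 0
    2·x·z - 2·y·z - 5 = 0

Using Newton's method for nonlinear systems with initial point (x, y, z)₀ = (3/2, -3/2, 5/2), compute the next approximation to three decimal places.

At (3/2, -3/2, 5/2): F = (49.11499, -1.000, 10.000).
Jacobian J = [[0, 1, 10·z + 2·exp(z)], [0, -2·y + z, y + 2], [2·z, -2·z, 2·x - 2·y]].
At the point, J = [[0.000, 1.000, 49.36499], [0.000, 5.500, 0.500], [5.000, -5.000, 6.000]] (det J = -1355.03717).
Solving J·Δ = −F gives Δ = (-0.527, 0.273, -1.000).
Then the next iterate is (x, y, z)₁ = (0.973, -1.227, 1.500).

(0.973, -1.227, 1.500)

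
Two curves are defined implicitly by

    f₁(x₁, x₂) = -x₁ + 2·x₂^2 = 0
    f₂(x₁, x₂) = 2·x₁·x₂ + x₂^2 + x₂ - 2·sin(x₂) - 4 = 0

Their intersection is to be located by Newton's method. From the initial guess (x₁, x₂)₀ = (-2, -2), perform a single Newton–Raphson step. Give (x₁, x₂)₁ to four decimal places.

(-1.9663, -0.7542)

At (-2, -2): F = (10.0000, 7.818595).
Jacobian J = [[-1, 4·x₂], [2·x₂, 2·x₁ + 2·x₂ - 2·cos(x₂) + 1]].
At the point, J = [[-1.0000, -8.0000], [-4.0000, -6.167706]] (det J = -25.832294).
Solving J·Δ = −F gives Δ = (0.0337, 1.2458).
Then the next iterate is (x₁, x₂)₁ = (-1.9663, -0.7542).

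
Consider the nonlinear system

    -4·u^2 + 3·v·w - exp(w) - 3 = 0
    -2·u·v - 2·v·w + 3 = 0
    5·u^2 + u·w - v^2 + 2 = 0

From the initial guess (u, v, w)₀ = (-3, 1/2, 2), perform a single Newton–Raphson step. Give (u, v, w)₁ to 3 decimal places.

(-1.205, -1.802, -0.400)

At (-3, 1/2, 2): F = (-43.38906, 4.000, 40.750).
Jacobian J = [[-8·u, 3·w, 3·v - exp(w)], [-2·v, -2·u - 2·w, -2·v], [10·u + w, -2·v, u]].
At the point, J = [[24.000, 6.000, -5.88906], [-1.000, 2.000, -1.000], [-28.000, -1.000, -3.000]] (det J = -353.67620).
Solving J·Δ = −F gives Δ = (1.795, -2.302, -2.400).
Then the next iterate is (u, v, w)₁ = (-1.205, -1.802, -0.400).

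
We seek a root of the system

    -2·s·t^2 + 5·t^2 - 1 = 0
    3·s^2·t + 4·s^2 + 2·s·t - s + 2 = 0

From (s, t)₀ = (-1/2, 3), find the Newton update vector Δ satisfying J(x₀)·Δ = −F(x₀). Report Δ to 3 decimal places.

At (-1/2, 3): F = (53.000, 2.750).
Jacobian J = [[-2·t^2, -4·s·t + 10·t], [6·s·t + 8·s + 2·t - 1, 3·s^2 + 2·s]].
At the point, J = [[-18.000, 36.000], [-8.000, -0.250]] (det J = 292.500).
Solving J·Δ = −F gives Δ = (0.384, -1.280).

(0.384, -1.280)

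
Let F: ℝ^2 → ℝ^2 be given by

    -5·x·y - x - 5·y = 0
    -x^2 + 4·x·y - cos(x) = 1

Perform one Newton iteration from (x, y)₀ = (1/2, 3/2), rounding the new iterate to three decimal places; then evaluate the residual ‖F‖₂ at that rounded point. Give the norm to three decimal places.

10.851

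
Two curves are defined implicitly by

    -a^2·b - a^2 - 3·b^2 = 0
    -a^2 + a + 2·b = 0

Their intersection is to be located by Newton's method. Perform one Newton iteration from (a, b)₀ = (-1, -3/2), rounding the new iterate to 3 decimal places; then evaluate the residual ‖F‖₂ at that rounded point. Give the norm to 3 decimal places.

At (-1, -3/2): F = (-6.250, -5.000).
Jacobian J = [[-2·a·b - 2·a, -a^2 - 6·b], [-2·a + 1, 2]].
At the point, J = [[-1.000, 8.000], [3.000, 2.000]] (det J = -26.000).
Solving J·Δ = −F gives Δ = (1.058, 0.913).
Then the next iterate is (a, b)₁ = (0.058, -0.587).
Re-evaluating at (0.058, -0.587): F = (-1.03510, -1.11936), so ‖F‖₂ = 1.525.

1.525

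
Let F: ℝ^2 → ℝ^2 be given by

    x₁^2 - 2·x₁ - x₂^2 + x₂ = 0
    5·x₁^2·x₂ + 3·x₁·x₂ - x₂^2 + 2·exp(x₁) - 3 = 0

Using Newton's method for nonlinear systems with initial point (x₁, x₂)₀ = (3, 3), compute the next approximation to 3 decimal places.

At (3, 3): F = (-3.000, 190.17107).
Jacobian J = [[2·x₁ - 2, -2·x₂ + 1], [10·x₁·x₂ + 3·x₂ + 2·exp(x₁), 5·x₁^2 + 3·x₁ - 2·x₂]].
At the point, J = [[4.000, -5.000], [139.17107, 48.000]] (det J = 887.85537).
Solving J·Δ = −F gives Δ = (-0.909, -1.327).
Then the next iterate is (x₁, x₂)₁ = (2.091, 1.673).

(2.091, 1.673)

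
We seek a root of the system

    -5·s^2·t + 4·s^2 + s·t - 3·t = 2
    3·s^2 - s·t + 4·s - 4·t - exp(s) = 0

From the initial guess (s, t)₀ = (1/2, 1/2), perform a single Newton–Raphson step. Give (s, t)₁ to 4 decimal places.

(-0.4388, -0.7674)

At (1/2, 1/2): F = (-2.8750, -1.148721).
Jacobian J = [[-10·s·t + 8·s + t, -5·s^2 + s - 3], [6·s - t - exp(s) + 4, -s - 4]].
At the point, J = [[2.0000, -3.7500], [4.851279, -4.5000]] (det J = 9.192295).
Solving J·Δ = −F gives Δ = (-0.9388, -1.2674).
Then the next iterate is (s, t)₁ = (-0.4388, -0.7674).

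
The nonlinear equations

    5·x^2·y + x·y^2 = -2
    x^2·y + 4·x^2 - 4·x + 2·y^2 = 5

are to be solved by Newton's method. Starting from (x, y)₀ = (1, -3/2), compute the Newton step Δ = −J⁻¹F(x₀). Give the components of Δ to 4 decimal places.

At (1, -3/2): F = (-3.2500, -2.0000).
Jacobian J = [[10·x·y + y^2, 5·x^2 + 2·x·y], [2·x·y + 8·x - 4, x^2 + 4·y]].
At the point, J = [[-12.7500, 2.0000], [1.0000, -5.0000]] (det J = 61.7500).
Solving J·Δ = −F gives Δ = (-0.3279, -0.4656).

(-0.3279, -0.4656)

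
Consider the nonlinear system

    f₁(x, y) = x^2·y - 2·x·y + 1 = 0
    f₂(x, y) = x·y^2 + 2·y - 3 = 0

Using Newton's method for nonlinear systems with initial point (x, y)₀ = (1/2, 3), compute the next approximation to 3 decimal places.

At (1/2, 3): F = (-1.250, 7.500).
Jacobian J = [[2·x·y - 2·y, x^2 - 2·x], [y^2, 2·x·y + 2]].
At the point, J = [[-3.000, -0.750], [9.000, 5.000]] (det J = -8.250).
Solving J·Δ = −F gives Δ = (-0.076, -1.364).
Then the next iterate is (x, y)₁ = (0.424, 1.636).

(0.424, 1.636)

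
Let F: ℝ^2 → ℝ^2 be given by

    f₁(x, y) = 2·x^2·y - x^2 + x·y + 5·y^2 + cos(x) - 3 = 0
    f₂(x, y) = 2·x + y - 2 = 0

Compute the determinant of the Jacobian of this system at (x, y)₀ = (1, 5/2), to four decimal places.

J = [[4·x·y - 2·x + y - sin(x), 2·x^2 + x + 10·y], [2, 1]].
At the point, J = [[9.658529, 28.0000], [2.0000, 1.0000]].
det J = -46.3415.

-46.3415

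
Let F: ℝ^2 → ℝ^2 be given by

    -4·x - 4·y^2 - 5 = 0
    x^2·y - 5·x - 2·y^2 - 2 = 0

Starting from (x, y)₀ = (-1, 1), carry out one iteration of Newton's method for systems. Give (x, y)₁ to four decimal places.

(-0.2955, 0.0227)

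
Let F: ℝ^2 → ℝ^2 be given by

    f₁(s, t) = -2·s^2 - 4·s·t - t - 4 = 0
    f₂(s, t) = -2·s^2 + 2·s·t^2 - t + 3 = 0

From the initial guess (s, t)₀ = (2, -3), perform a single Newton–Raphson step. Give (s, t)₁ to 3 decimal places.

At (2, -3): F = (15.000, 34.000).
Jacobian J = [[-4·s - 4·t, -4·s - 1], [-4·s + 2·t^2, 4·s·t - 1]].
At the point, J = [[4.000, -9.000], [10.000, -25.000]] (det J = -10.000).
Solving J·Δ = −F gives Δ = (-6.900, -1.400).
Then the next iterate is (s, t)₁ = (-4.900, -4.400).

(-4.900, -4.400)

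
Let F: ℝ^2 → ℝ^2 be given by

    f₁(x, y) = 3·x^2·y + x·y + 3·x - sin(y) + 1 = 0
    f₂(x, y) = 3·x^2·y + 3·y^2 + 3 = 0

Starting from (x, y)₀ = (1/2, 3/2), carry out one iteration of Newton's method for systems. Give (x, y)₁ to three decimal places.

At (1/2, 3/2): F = (3.37751, 10.875).
Jacobian J = [[6·x·y + y + 3, 3·x^2 + x - cos(y)], [6·x·y, 3·x^2 + 6·y]].
At the point, J = [[9.000, 1.17926], [4.500, 9.750]] (det J = 82.44332).
Solving J·Δ = −F gives Δ = (-0.244, -1.003).
Then the next iterate is (x, y)₁ = (0.256, 0.497).

(0.256, 0.497)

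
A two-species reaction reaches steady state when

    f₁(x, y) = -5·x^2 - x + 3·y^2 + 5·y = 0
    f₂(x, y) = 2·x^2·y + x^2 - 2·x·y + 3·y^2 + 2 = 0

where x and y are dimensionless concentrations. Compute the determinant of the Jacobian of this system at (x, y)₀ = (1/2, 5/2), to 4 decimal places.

J = [[-10·x - 1, 6·y + 5], [4·x·y + 2·x - 2·y, 2·x^2 - 2·x + 6·y]].
At the point, J = [[-6.0000, 20.0000], [1.0000, 14.5000]].
det J = -107.0000.

-107.0000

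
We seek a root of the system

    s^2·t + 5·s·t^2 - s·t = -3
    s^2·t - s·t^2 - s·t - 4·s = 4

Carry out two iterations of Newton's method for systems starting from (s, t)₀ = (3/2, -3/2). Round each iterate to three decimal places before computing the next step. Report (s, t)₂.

At (3/2, -3/2): F = (18.750, -14.500).
Jacobian J = [[2·s·t + 5·t^2 - t, s^2 + 10·s·t - s], [2·s·t - t^2 - t - 4, s^2 - 2·s·t - s]].
At the point, J = [[8.250, -21.750], [-9.250, 5.250]] (det J = -157.875).
Solving J·Δ = −F gives Δ = (-1.374, 0.341).
Then the next iterate is (s, t)₁ = (0.126, -1.159).
Round to (0.126, -1.159) and repeat: F = (3.97390, -4.54562), J = [[7.58334, -1.57046], [-4.47635, 0.18194]].
Δ = (-1.135, -2.953), so (s, t)₂ = (-1.009, -4.112).

(-1.009, -4.112)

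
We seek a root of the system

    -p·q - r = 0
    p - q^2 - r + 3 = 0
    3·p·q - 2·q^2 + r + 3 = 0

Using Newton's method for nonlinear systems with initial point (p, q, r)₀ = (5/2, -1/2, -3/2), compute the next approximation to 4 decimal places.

(-1.5000, -1.0714, 0.6786)

At (5/2, -1/2, -3/2): F = (2.7500, 6.7500, -2.7500).
Jacobian J = [[-q, -p, -1], [1, -2·q, -1], [3·q, 3·p - 4·q, 1]].
At the point, J = [[0.5000, -2.5000, -1.0000], [1.0000, 1.0000, -1.0000], [-1.5000, 9.5000, 1.0000]] (det J = -7.0000).
Solving J·Δ = −F gives Δ = (-4.0000, -0.5714, 2.1786).
Then the next iterate is (p, q, r)₁ = (-1.5000, -1.0714, 0.6786).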